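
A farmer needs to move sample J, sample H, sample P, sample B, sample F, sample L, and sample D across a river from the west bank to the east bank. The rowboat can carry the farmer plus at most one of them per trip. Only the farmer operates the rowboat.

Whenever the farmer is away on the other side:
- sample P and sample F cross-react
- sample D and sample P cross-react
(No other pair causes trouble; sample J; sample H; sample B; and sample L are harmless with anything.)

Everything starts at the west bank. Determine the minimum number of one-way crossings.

Counting alone: the farmer can take at most 1 across per trip to the east bank, so moving all 7 needs at least 7 loaded trips out, with a return between consecutive ones — at least 13 crossings.
The safety rule pushes this higher. Following every safe sequence of crossings, the most of the 7 that can be at the east bank as the rowboat arrives there on crossing 13 is 6 — never all 7.
So no plan with fewer than 15 crossings exists, and this one achieves 15:
1. Farmer goes to the east bank with sample P.  [the west bank: sample B, sample D, sample F, sample H, sample J, sample L | the east bank: sample P]
2. Farmer goes back to the west bank alone.  [the west bank: sample B, sample D, sample F, sample H, sample J, sample L | the east bank: sample P]
3. Farmer goes to the east bank with sample J.  [the west bank: sample B, sample D, sample F, sample H, sample L | the east bank: sample J, sample P]
4. Farmer goes back to the west bank alone.  [the west bank: sample B, sample D, sample F, sample H, sample L | the east bank: sample J, sample P]
5. Farmer goes to the east bank with sample H.  [the west bank: sample B, sample D, sample F, sample L | the east bank: sample H, sample J, sample P]
6. Farmer goes back to the west bank alone.  [the west bank: sample B, sample D, sample F, sample L | the east bank: sample H, sample J, sample P]
7. Farmer goes to the east bank with sample B.  [the west bank: sample D, sample F, sample L | the east bank: sample B, sample H, sample J, sample P]
8. Farmer goes back to the west bank alone.  [the west bank: sample D, sample F, sample L | the east bank: sample B, sample H, sample J, sample P]
9. Farmer goes to the east bank with sample F.  [the west bank: sample D, sample L | the east bank: sample B, sample F, sample H, sample J, sample P]
10. Farmer goes back to the west bank with sample P.  [the west bank: sample D, sample L, sample P | the east bank: sample B, sample F, sample H, sample J]
11. Farmer goes to the east bank with sample D.  [the west bank: sample L, sample P | the east bank: sample B, sample D, sample F, sample H, sample J]
12. Farmer goes back to the west bank alone.  [the west bank: sample L, sample P | the east bank: sample B, sample D, sample F, sample H, sample J]
13. Farmer goes to the east bank with sample L.  [the west bank: sample P | the east bank: sample B, sample D, sample F, sample H, sample J, sample L]
14. Farmer goes back to the west bank alone.  [the west bank: sample P | the east bank: sample B, sample D, sample F, sample H, sample J, sample L]
15. Farmer goes to the east bank with sample P.  [the west bank: — | the east bank: sample B, sample D, sample F, sample H, sample J, sample L, sample P]

15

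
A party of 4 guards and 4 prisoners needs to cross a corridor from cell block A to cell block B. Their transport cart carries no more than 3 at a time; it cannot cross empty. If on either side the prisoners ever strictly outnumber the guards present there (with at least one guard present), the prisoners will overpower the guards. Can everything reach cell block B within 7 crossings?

No

Counting alone: each trip to cell block B takes at most 3 across and each return brings at least 1 back, so after t trips out (and t−1 returns) at most 3t − (t−1) of the 8 are across; that first reaches 8 at t = 4, so at least 7 crossings are needed.
The safety rule pushes this higher. Following every safe sequence of crossings, the most of the 8 that can be at cell block B as the transport cart arrives there on crossing 7 is 7 — never all 8.
So the move cannot be finished within 7 crossings. (The shortest complete plan takes 9:)
1. 2 prisoners → cell block B.  (cell block A: 4G 2P; cell block B: 0G 2P)
2. 1 prisoner ← cell block A.  (cell block A: 4G 3P; cell block B: 0G 1P)
3. 3 prisoners → cell block B.  (cell block A: 4G 0P; cell block B: 0G 4P)
4. 1 prisoner ← cell block A.  (cell block A: 4G 1P; cell block B: 0G 3P)
5. 3 guards → cell block B.  (cell block A: 1G 1P; cell block B: 3G 3P)
6. 1 guard and 1 prisoner ← cell block A.  (cell block A: 2G 2P; cell block B: 2G 2P)
7. 2 guards → cell block B.  (cell block A: 0G 2P; cell block B: 4G 2P)
8. 1 prisoner ← cell block A.  (cell block A: 0G 3P; cell block B: 4G 1P)
9. 3 prisoners → cell block B.  (cell block A: 0G 0P; cell block B: 4G 4P)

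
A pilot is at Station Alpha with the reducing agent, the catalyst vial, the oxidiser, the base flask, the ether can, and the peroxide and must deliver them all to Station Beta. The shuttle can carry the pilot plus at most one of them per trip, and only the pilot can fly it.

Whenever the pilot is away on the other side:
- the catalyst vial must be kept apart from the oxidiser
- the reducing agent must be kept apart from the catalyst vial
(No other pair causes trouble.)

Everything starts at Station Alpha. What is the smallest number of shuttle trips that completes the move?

13

Counting alone: the pilot can take at most 1 across per trip to Station Beta, so moving all 6 needs at least 6 loaded trips out, with a return between consecutive ones — at least 11 crossings.
The safety rule pushes this higher. Following every safe sequence of crossings, the most of the 6 that can be at Station Beta as the shuttle arrives there on crossing 11 is 5 — never all 6.
So no plan with fewer than 13 crossings exists, and this one achieves 13:
1. Pilot goes to Station Beta with the catalyst vial.
2. Pilot goes back to Station Alpha alone.
3. Pilot goes to Station Beta with the reducing agent.
4. Pilot goes back to Station Alpha with the catalyst vial.
5. Pilot goes to Station Beta with the oxidiser.
6. Pilot goes back to Station Alpha alone.
7. Pilot goes to Station Beta with the base flask.
8. Pilot goes back to Station Alpha alone.
9. Pilot goes to Station Beta with the ether can.
10. Pilot goes back to Station Alpha alone.
11. Pilot goes to Station Beta with the peroxide.
12. Pilot goes back to Station Alpha alone.
13. Pilot goes to Station Beta with the catalyst vial.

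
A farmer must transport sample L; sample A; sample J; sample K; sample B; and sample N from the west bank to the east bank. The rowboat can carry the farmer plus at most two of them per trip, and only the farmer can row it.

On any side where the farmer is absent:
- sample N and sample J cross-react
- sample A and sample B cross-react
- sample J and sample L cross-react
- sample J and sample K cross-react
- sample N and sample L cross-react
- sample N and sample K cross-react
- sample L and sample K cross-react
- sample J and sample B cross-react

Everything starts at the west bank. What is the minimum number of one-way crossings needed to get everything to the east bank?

Whatever the first load, the items left behind include a forbidden pair without the farmer. No opening move is safe, so no plan exists.

impossible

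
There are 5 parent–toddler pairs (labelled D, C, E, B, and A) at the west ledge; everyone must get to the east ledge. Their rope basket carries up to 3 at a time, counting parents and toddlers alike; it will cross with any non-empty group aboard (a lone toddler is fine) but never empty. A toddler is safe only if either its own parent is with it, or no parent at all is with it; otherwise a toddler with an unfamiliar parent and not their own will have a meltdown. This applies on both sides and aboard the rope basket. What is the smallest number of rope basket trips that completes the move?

Counting alone: each trip to the east ledge takes at most 3 across and each return brings at least 1 back, so after t trips out (and t−1 returns) at most 3t − (t−1) of the 10 are across; that first reaches 10 at t = 5, so at least 9 crossings are needed.
The safety rule pushes this higher. Following every safe sequence of crossings, the most of the 10 that can be at the east ledge as the rope basket arrives there on crossing 9 is 9 — never all 10.
So no plan with fewer than 11 crossings exists, and this one achieves 11:
1. parent D and toddler D cross → the east ledge.
2. parent D crosses ← the west ledge.
3. toddler B, toddler C, and toddler E cross → the east ledge.
4. toddler D crosses ← the west ledge.
5. parent B, parent C, and parent E cross → the east ledge.
6. parent C and toddler C cross ← the west ledge.
7. parent A, parent C, and parent D cross → the east ledge.
8. toddler E crosses ← the west ledge.
9. toddler C and toddler D cross → the east ledge.
10. toddler D crosses ← the west ledge.
11. toddler A, toddler D, and toddler E cross → the east ledge.

11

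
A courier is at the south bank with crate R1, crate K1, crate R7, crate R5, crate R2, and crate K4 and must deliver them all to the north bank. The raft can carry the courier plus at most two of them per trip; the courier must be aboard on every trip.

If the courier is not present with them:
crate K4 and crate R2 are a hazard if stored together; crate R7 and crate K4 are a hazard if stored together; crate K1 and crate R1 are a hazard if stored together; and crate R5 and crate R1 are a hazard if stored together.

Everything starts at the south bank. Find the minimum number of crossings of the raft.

Counting alone: the courier can take at most 2 across per trip to the north bank, so moving all 6 needs at least 3 loaded trips out, with a return between consecutive ones — at least 5 crossings.
The safety rule pushes this higher. Following every safe sequence of crossings, the most of the 6 that can be at the north bank as the raft arrives there on crossing 5 is 5 — never all 6.
So no plan with fewer than 7 crossings exists, and this one achieves 7:
1. Courier goes to the north bank with crate K4 and crate R1.  [the south bank: crate K1, crate R2, crate R5, crate R7 | the north bank: crate K4, crate R1]
2. Courier goes back to the south bank alone.  [the south bank: crate K1, crate R2, crate R5, crate R7 | the north bank: crate K4, crate R1]
3. Courier goes to the north bank with crate K1 and crate R7.  [the south bank: crate R2, crate R5 | the north bank: crate K1, crate K4, crate R1, crate R7]
4. Courier goes back to the south bank with crate K4 and crate R1.  [the south bank: crate K4, crate R1, crate R2, crate R5 | the north bank: crate K1, crate R7]
5. Courier goes to the north bank with crate R2 and crate R5.  [the south bank: crate K4, crate R1 | the north bank: crate K1, crate R2, crate R5, crate R7]
6. Courier goes back to the south bank alone.  [the south bank: crate K4, crate R1 | the north bank: crate K1, crate R2, crate R5, crate R7]
7. Courier goes to the north bank with crate K4 and crate R1.  [the south bank: — | the north bank: crate K1, crate K4, crate R1, crate R2, crate R5, crate R7]

7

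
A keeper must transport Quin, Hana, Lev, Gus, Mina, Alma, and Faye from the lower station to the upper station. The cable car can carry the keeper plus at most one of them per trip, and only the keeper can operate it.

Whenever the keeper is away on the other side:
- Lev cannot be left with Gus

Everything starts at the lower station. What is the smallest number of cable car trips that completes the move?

Counting alone: the keeper can take at most 1 across per trip to the upper station, so moving all 7 needs at least 7 loaded trips out, with a return between consecutive ones — at least 13 crossings.
The plan below uses exactly 13 crossings, so it is optimal:
1. Keeper goes to the upper station with Lev.  [the lower station: Alma, Faye, Gus, Hana, Mina, Quin | the upper station: Lev]
2. Keeper goes back to the lower station alone.  [the lower station: Alma, Faye, Gus, Hana, Mina, Quin | the upper station: Lev]
3. Keeper goes to the upper station with Quin.  [the lower station: Alma, Faye, Gus, Hana, Mina | the upper station: Lev, Quin]
4. Keeper goes back to the lower station alone.  [the lower station: Alma, Faye, Gus, Hana, Mina | the upper station: Lev, Quin]
5. Keeper goes to the upper station with Hana.  [the lower station: Alma, Faye, Gus, Mina | the upper station: Hana, Lev, Quin]
6. Keeper goes back to the lower station alone.  [the lower station: Alma, Faye, Gus, Mina | the upper station: Hana, Lev, Quin]
7. Keeper goes to the upper station with Mina.  [the lower station: Alma, Faye, Gus | the upper station: Hana, Lev, Mina, Quin]
8. Keeper goes back to the lower station alone.  [the lower station: Alma, Faye, Gus | the upper station: Hana, Lev, Mina, Quin]
9. Keeper goes to the upper station with Alma.  [the lower station: Faye, Gus | the upper station: Alma, Hana, Lev, Mina, Quin]
10. Keeper goes back to the lower station alone.  [the lower station: Faye, Gus | the upper station: Alma, Hana, Lev, Mina, Quin]
11. Keeper goes to the upper station with Faye.  [the lower station: Gus | the upper station: Alma, Faye, Hana, Lev, Mina, Quin]
12. Keeper goes back to the lower station alone.  [the lower station: Gus | the upper station: Alma, Faye, Hana, Lev, Mina, Quin]
13. Keeper goes to the upper station with Gus.  [the lower station: — | the upper station: Alma, Faye, Gus, Hana, Lev, Mina, Quin]

13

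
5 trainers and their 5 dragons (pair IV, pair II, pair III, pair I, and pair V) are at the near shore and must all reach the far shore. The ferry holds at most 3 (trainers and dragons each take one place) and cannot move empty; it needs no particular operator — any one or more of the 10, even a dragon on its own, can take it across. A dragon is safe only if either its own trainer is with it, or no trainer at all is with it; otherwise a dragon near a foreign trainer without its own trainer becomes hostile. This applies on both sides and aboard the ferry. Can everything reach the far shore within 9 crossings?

Counting alone: each trip to the far shore takes at most 3 across and each return brings at least 1 back, so after t trips out (and t−1 returns) at most 3t − (t−1) of the 10 are across; that first reaches 10 at t = 5, so at least 9 crossings are needed.
The safety rule pushes this higher. Following every safe sequence of crossings, the most of the 10 that can be at the far shore as the ferry arrives there on crossing 9 is 9 — never all 10.
So the move cannot be finished within 9 crossings. (The shortest complete plan takes 11:)
1. dragon IV and trainer IV cross → the far shore.
2. trainer IV crosses ← the near shore.
3. dragon I, dragon II, and dragon III cross → the far shore.
4. dragon IV crosses ← the near shore.
5. trainer I, trainer II, and trainer III cross → the far shore.
6. dragon II and trainer II cross ← the near shore.
7. trainer II, trainer IV, and trainer V cross → the far shore.
8. dragon III crosses ← the near shore.
9. dragon II and dragon IV cross → the far shore.
10. dragon IV crosses ← the near shore.
11. dragon III, dragon IV, and dragon V cross → the far shore.

No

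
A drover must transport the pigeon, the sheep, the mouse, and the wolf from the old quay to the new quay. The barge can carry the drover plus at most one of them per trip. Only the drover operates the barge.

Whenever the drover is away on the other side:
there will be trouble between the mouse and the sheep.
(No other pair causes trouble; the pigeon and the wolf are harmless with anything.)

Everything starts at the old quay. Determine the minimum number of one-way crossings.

7

Counting alone: the drover can take at most 1 across per trip to the new quay, so moving all 4 needs at least 4 loaded trips out, with a return between consecutive ones — at least 7 crossings.
The plan below uses exactly 7 crossings, so it is optimal:
1. Drover goes to the new quay with the sheep.
2. Drover goes back to the old quay alone.
3. Drover goes to the new quay with the pigeon.
4. Drover goes back to the old quay alone.
5. Drover goes to the new quay with the wolf.
6. Drover goes back to the old quay alone.
7. Drover goes to the new quay with the mouse.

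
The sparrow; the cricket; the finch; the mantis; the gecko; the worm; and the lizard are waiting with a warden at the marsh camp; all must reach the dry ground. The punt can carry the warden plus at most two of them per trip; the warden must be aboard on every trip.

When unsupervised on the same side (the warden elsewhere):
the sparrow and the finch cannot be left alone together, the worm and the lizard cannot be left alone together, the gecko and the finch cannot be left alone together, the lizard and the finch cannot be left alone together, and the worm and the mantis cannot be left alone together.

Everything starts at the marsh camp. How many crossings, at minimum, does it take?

Counting alone: the warden can take at most 2 across per trip to the dry ground, so moving all 7 needs at least 4 loaded trips out, with a return between consecutive ones — at least 7 crossings.
The safety rule pushes this higher. Following every safe sequence of crossings, the most of the 7 that can be at the dry ground as the punt arrives there on crossing 7 is 6 — never all 7.
So no plan with fewer than 9 crossings exists, and this one achieves 9:
1. Warden goes to the dry ground with the finch and the worm.  [the marsh camp: the cricket, the gecko, the lizard, the mantis, the sparrow | the dry ground: the finch, the worm]
2. Warden goes back to the marsh camp alone.  [the marsh camp: the cricket, the gecko, the lizard, the mantis, the sparrow | the dry ground: the finch, the worm]
3. Warden goes to the dry ground with the sparrow.  [the marsh camp: the cricket, the gecko, the lizard, the mantis | the dry ground: the finch, the sparrow, the worm]
4. Warden goes back to the marsh camp with the finch.  [the marsh camp: the cricket, the finch, the gecko, the lizard, the mantis | the dry ground: the sparrow, the worm]
5. Warden goes to the dry ground with the gecko and the lizard.  [the marsh camp: the cricket, the finch, the mantis | the dry ground: the gecko, the lizard, the sparrow, the worm]
6. Warden goes back to the marsh camp with the worm.  [the marsh camp: the cricket, the finch, the mantis, the worm | the dry ground: the gecko, the lizard, the sparrow]
7. Warden goes to the dry ground with the cricket and the mantis.  [the marsh camp: the finch, the worm | the dry ground: the cricket, the gecko, the lizard, the mantis, the sparrow]
8. Warden goes back to the marsh camp alone.  [the marsh camp: the finch, the worm | the dry ground: the cricket, the gecko, the lizard, the mantis, the sparrow]
9. Warden goes to the dry ground with the finch and the worm.  [the marsh camp: — | the dry ground: the cricket, the finch, the gecko, the lizard, the mantis, the sparrow, the worm]

9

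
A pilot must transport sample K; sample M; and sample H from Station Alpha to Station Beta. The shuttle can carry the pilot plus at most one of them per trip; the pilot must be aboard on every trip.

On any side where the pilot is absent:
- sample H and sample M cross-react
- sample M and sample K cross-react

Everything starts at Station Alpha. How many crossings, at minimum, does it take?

7

Counting alone: the pilot can take at most 1 across per trip to Station Beta, so moving all 3 needs at least 3 loaded trips out, with a return between consecutive ones — at least 5 crossings.
The safety rule pushes this higher. Following every safe sequence of crossings, the most of the 3 that can be at Station Beta as the shuttle arrives there on crossing 5 is 2 — never all 3.
So no plan with fewer than 7 crossings exists, and this one achieves 7:
1. Pilot goes to Station Beta with sample M.  [Station Alpha: sample H, sample K | Station Beta: sample M]
2. Pilot goes back to Station Alpha alone.  [Station Alpha: sample H, sample K | Station Beta: sample M]
3. Pilot goes to Station Beta with sample K.  [Station Alpha: sample H | Station Beta: sample K, sample M]
4. Pilot goes back to Station Alpha with sample M.  [Station Alpha: sample H, sample M | Station Beta: sample K]
5. Pilot goes to Station Beta with sample H.  [Station Alpha: sample M | Station Beta: sample H, sample K]
6. Pilot goes back to Station Alpha alone.  [Station Alpha: sample M | Station Beta: sample H, sample K]
7. Pilot goes to Station Beta with sample M.  [Station Alpha: — | Station Beta: sample H, sample K, sample M]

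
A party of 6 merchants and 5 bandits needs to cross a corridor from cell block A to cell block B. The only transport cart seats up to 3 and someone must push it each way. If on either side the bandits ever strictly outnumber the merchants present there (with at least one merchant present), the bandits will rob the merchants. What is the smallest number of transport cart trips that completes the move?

Counting alone: each trip to cell block B takes at most 3 across and each return brings at least 1 back, so after t trips out (and t−1 returns) at most 3t − (t−1) of the 11 are across; that first reaches 11 at t = 5, so at least 9 crossings are needed.
The plan below uses exactly 9 crossings, so it is optimal:
1. 3 bandits → cell block B.  (cell block A: 6M 2B; cell block B: 0M 3B)
2. 1 bandit ← cell block A.  (cell block A: 6M 3B; cell block B: 0M 2B)
3. 3 merchants → cell block B.  (cell block A: 3M 3B; cell block B: 3M 2B)
4. 1 merchant ← cell block A.  (cell block A: 4M 3B; cell block B: 2M 2B)
5. 2 merchants and 1 bandit → cell block B.  (cell block A: 2M 2B; cell block B: 4M 3B)
6. 1 merchant ← cell block A.  (cell block A: 3M 2B; cell block B: 3M 3B)
7. 2 merchants and 1 bandit → cell block B.  (cell block A: 1M 1B; cell block B: 5M 4B)
8. 1 merchant ← cell block A.  (cell block A: 2M 1B; cell block B: 4M 4B)
9. 2 merchants and 1 bandit → cell block B.  (cell block A: 0M 0B; cell block B: 6M 5B)

9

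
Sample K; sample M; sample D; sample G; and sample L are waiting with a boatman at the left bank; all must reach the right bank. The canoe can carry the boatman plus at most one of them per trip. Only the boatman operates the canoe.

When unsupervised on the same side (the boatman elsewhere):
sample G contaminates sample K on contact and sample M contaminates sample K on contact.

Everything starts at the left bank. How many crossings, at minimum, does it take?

Counting alone: the boatman can take at most 1 across per trip to the right bank, so moving all 5 needs at least 5 loaded trips out, with a return between consecutive ones — at least 9 crossings.
The safety rule pushes this higher. Following every safe sequence of crossings, the most of the 5 that can be at the right bank as the canoe arrives there on crossing 9 is 4 — never all 5.
So no plan with fewer than 11 crossings exists, and this one achieves 11:
1. Boatman goes to the right bank with sample K.
2. Boatman goes back to the left bank alone.
3. Boatman goes to the right bank with sample M.
4. Boatman goes back to the left bank with sample K.
5. Boatman goes to the right bank with sample G.
6. Boatman goes back to the left bank alone.
7. Boatman goes to the right bank with sample D.
8. Boatman goes back to the left bank alone.
9. Boatman goes to the right bank with sample L.
10. Boatman goes back to the left bank alone.
11. Boatman goes to the right bank with sample K.

11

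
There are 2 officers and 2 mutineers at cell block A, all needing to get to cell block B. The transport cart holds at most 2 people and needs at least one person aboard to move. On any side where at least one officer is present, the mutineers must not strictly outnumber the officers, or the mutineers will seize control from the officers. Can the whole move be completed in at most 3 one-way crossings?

No

Counting alone: each trip to cell block B takes at most 2 across and each return brings at least 1 back, so after t trips out (and t−1 returns) at most 2t − (t−1) of the 4 are across; that first reaches 4 at t = 3, so at least 5 crossings are needed.
Since 3 < 5, 3 crossings cannot be enough. (The shortest complete plan in fact takes 5:)
1. 2 mutineers → cell block B.  (cell block A: 2O 0M; cell block B: 0O 2M)
2. 1 mutineer ← cell block A.  (cell block A: 2O 1M; cell block B: 0O 1M)
3. 2 officers → cell block B.  (cell block A: 0O 1M; cell block B: 2O 1M)
4. 1 mutineer ← cell block A.  (cell block A: 0O 2M; cell block B: 2O 0M)
5. 2 mutineers → cell block B.  (cell block A: 0O 0M; cell block B: 2O 2M)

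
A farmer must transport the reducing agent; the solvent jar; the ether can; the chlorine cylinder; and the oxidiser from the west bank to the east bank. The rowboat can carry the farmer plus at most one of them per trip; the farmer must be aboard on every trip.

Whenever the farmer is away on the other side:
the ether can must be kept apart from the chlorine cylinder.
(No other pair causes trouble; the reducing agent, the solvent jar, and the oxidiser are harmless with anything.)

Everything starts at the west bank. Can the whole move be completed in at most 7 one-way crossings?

No

Counting alone: the farmer can take at most 1 across per trip to the east bank, so moving all 5 needs at least 5 loaded trips out, with a return between consecutive ones — at least 9 crossings.
Since 7 < 9, 7 crossings cannot be enough. (The shortest complete plan in fact takes 9:)
1. Farmer goes to the east bank with the ether can.  [the west bank: the chlorine cylinder, the oxidiser, the reducing agent, the solvent jar | the east bank: the ether can]
2. Farmer goes back to the west bank alone.  [the west bank: the chlorine cylinder, the oxidiser, the reducing agent, the solvent jar | the east bank: the ether can]
3. Farmer goes to the east bank with the reducing agent.  [the west bank: the chlorine cylinder, the oxidiser, the solvent jar | the east bank: the ether can, the reducing agent]
4. Farmer goes back to the west bank alone.  [the west bank: the chlorine cylinder, the oxidiser, the solvent jar | the east bank: the ether can, the reducing agent]
5. Farmer goes to the east bank with the solvent jar.  [the west bank: the chlorine cylinder, the oxidiser | the east bank: the ether can, the reducing agent, the solvent jar]
6. Farmer goes back to the west bank alone.  [the west bank: the chlorine cylinder, the oxidiser | the east bank: the ether can, the reducing agent, the solvent jar]
7. Farmer goes to the east bank with the oxidiser.  [the west bank: the chlorine cylinder | the east bank: the ether can, the oxidiser, the reducing agent, the solvent jar]
8. Farmer goes back to the west bank alone.  [the west bank: the chlorine cylinder | the east bank: the ether can, the oxidiser, the reducing agent, the solvent jar]
9. Farmer goes to the east bank with the chlorine cylinder.  [the west bank: — | the east bank: the chlorine cylinder, the ether can, the oxidiser, the reducing agent, the solvent jar]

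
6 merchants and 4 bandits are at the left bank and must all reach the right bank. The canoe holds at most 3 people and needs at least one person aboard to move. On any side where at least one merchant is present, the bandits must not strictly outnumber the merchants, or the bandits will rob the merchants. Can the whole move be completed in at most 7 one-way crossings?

No

Counting alone: each trip to the right bank takes at most 3 across and each return brings at least 1 back, so after t trips out (and t−1 returns) at most 3t − (t−1) of the 10 are across; that first reaches 10 at t = 5, so at least 9 crossings are needed.
Since 7 < 9, 7 crossings cannot be enough. (The shortest complete plan in fact takes 9:)
1. 2 bandits → the right bank.  (the left bank: 6M 2B; the right bank: 0M 2B)
2. 1 bandit ← the left bank.  (the left bank: 6M 3B; the right bank: 0M 1B)
3. 3 bandits → the right bank.  (the left bank: 6M 0B; the right bank: 0M 4B)
4. 1 bandit ← the left bank.  (the left bank: 6M 1B; the right bank: 0M 3B)
5. 3 merchants → the right bank.  (the left bank: 3M 1B; the right bank: 3M 3B)
6. 1 bandit ← the left bank.  (the left bank: 3M 2B; the right bank: 3M 2B)
7. 1 merchant and 2 bandits → the right bank.  (the left bank: 2M 0B; the right bank: 4M 4B)
8. 1 bandit ← the left bank.  (the left bank: 2M 1B; the right bank: 4M 3B)
9. 2 merchants and 1 bandit → the right bank.  (the left bank: 0M 0B; the right bank: 6M 4B)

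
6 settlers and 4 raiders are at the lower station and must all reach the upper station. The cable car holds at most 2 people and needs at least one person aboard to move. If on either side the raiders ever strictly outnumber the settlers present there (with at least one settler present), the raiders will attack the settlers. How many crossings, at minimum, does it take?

17

Counting alone: each trip to the upper station takes at most 2 across and each return brings at least 1 back, so after t trips out (and t−1 returns) at most 2t − (t−1) of the 10 are across; that first reaches 10 at t = 9, so at least 17 crossings are needed.
The plan below uses exactly 17 crossings, so it is optimal:
1. 2 raiders → the upper station.  (the lower station: 6S 2R; the upper station: 0S 2R)
2. 1 raider ← the lower station.  (the lower station: 6S 3R; the upper station: 0S 1R)
3. 2 raiders → the upper station.  (the lower station: 6S 1R; the upper station: 0S 3R)
4. 1 raider ← the lower station.  (the lower station: 6S 2R; the upper station: 0S 2R)
5. 2 settlers → the upper station.  (the lower station: 4S 2R; the upper station: 2S 2R)
6. 1 raider ← the lower station.  (the lower station: 4S 3R; the upper station: 2S 1R)
7. 1 settler and 1 raider → the upper station.  (the lower station: 3S 2R; the upper station: 3S 2R)
8. 1 raider ← the lower station.  (the lower station: 3S 3R; the upper station: 3S 1R)
9. 2 raiders → the upper station.  (the lower station: 3S 1R; the upper station: 3S 3R)
10. 1 raider ← the lower station.  (the lower station: 3S 2R; the upper station: 3S 2R)
11. 1 settler and 1 raider → the upper station.  (the lower station: 2S 1R; the upper station: 4S 3R)
12. 1 raider ← the lower station.  (the lower station: 2S 2R; the upper station: 4S 2R)
13. 2 raiders → the upper station.  (the lower station: 2S 0R; the upper station: 4S 4R)
14. 1 raider ← the lower station.  (the lower station: 2S 1R; the upper station: 4S 3R)
15. 1 settler and 1 raider → the upper station.  (the lower station: 1S 0R; the upper station: 5S 4R)
16. 1 raider ← the lower station.  (the lower station: 1S 1R; the upper station: 5S 3R)
17. 1 settler and 1 raider → the upper station.  (the lower station: 0S 0R; the upper station: 6S 4R)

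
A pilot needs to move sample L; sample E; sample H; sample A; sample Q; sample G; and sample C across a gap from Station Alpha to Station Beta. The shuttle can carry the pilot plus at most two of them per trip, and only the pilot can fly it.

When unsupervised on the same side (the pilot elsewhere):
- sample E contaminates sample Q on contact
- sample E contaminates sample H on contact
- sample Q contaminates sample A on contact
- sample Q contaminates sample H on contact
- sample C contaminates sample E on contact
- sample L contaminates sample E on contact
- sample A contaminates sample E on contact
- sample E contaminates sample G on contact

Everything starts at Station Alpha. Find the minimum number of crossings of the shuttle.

11

Counting alone: the pilot can take at most 2 across per trip to Station Beta, so moving all 7 needs at least 4 loaded trips out, with a return between consecutive ones — at least 7 crossings.
The safety rule pushes this higher. Following every safe sequence of crossings, the most of the 7 that can be at Station Beta as the shuttle arrives there on crossings 7, 9 is 5, 6 respectively — never all 7.
So no plan with fewer than 11 crossings exists, and this one achieves 11:
1. Pilot goes to Station Beta with sample E and sample Q.  [Station Alpha: sample A, sample C, sample G, sample H, sample L | Station Beta: sample E, sample Q]
2. Pilot goes back to Station Alpha with sample E.  [Station Alpha: sample A, sample C, sample E, sample G, sample H, sample L | Station Beta: sample Q]
3. Pilot goes to Station Beta with sample E and sample L.  [Station Alpha: sample A, sample C, sample G, sample H | Station Beta: sample E, sample L, sample Q]
4. Pilot goes back to Station Alpha with sample E.  [Station Alpha: sample A, sample C, sample E, sample G, sample H | Station Beta: sample L, sample Q]
5. Pilot goes to Station Beta with sample E and sample G.  [Station Alpha: sample A, sample C, sample H | Station Beta: sample E, sample G, sample L, sample Q]
6. Pilot goes back to Station Alpha with sample E.  [Station Alpha: sample A, sample C, sample E, sample H | Station Beta: sample G, sample L, sample Q]
7. Pilot goes to Station Beta with sample C and sample E.  [Station Alpha: sample A, sample H | Station Beta: sample C, sample E, sample G, sample L, sample Q]
8. Pilot goes back to Station Alpha with sample E.  [Station Alpha: sample A, sample E, sample H | Station Beta: sample C, sample G, sample L, sample Q]
9. Pilot goes to Station Beta with sample A and sample H.  [Station Alpha: sample E | Station Beta: sample A, sample C, sample G, sample H, sample L, sample Q]
10. Pilot goes back to Station Alpha with sample Q.  [Station Alpha: sample E, sample Q | Station Beta: sample A, sample C, sample G, sample H, sample L]
11. Pilot goes to Station Beta with sample E and sample Q.  [Station Alpha: — | Station Beta: sample A, sample C, sample E, sample G, sample H, sample L, sample Q]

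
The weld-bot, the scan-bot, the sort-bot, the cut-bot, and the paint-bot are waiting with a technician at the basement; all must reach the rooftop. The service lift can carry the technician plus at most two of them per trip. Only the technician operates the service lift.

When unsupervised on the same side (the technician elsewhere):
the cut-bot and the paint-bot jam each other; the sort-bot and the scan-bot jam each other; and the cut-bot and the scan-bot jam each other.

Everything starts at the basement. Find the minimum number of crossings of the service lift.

Counting alone: the technician can take at most 2 across per trip to the rooftop, so moving all 5 needs at least 3 loaded trips out, with a return between consecutive ones — at least 5 crossings.
The plan below uses exactly 5 crossings, so it is optimal:
1. Technician goes to the rooftop with the cut-bot and the scan-bot.
2. Technician goes back to the basement with the scan-bot.
3. Technician goes to the rooftop with the sort-bot and the weld-bot.
4. Technician goes back to the basement alone.
5. Technician goes to the rooftop with the paint-bot and the scan-bot.

5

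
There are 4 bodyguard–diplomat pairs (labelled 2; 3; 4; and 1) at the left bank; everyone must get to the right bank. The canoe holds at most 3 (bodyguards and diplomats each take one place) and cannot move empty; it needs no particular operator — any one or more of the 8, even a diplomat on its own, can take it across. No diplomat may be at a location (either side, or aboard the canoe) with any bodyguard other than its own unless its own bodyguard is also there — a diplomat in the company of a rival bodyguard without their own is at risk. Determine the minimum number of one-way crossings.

9

Counting alone: each trip to the right bank takes at most 3 across and each return brings at least 1 back, so after t trips out (and t−1 returns) at most 3t − (t−1) of the 8 are across; that first reaches 8 at t = 4, so at least 7 crossings are needed.
The safety rule pushes this higher. Following every safe sequence of crossings, the most of the 8 that can be at the right bank as the canoe arrives there on crossing 7 is 7 — never all 8.
So no plan with fewer than 9 crossings exists, and this one achieves 9:
1. bodyguard 2 and diplomat 2 cross → the right bank.
2. bodyguard 2 crosses ← the left bank.
3. bodyguard 2, bodyguard 3, and diplomat 3 cross → the right bank.
4. bodyguard 2 and diplomat 2 cross ← the left bank.
5. bodyguard 1, bodyguard 2, and bodyguard 4 cross → the right bank.
6. diplomat 3 crosses ← the left bank.
7. diplomat 2 and diplomat 3 cross → the right bank.
8. diplomat 2 crosses ← the left bank.
9. diplomat 1, diplomat 2, and diplomat 4 cross → the right bank.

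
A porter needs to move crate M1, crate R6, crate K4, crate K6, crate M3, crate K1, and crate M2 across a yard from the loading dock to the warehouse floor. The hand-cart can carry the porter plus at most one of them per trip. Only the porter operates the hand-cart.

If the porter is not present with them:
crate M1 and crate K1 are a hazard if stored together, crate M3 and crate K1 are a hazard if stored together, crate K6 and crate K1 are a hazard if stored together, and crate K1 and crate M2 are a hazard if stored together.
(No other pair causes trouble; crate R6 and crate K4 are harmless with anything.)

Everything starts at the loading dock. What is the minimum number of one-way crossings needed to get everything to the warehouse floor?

Following every safe sequence of crossings from the start, the most of the 7 that can be at the warehouse floor as the hand-cart arrives there on crossings 1, 3, 5, 7 is 1, 2, 3, 4 respectively; the best ever achieved is 4 of 7.
From crossing 9 on, no configuration arises that was not already reachable earlier: only 44 distinct safe configurations (who is on which side, and where the hand-cart is) can ever be reached, none of them has everyone across, and every continuation just revisits them. So no valid plan exists.

impossible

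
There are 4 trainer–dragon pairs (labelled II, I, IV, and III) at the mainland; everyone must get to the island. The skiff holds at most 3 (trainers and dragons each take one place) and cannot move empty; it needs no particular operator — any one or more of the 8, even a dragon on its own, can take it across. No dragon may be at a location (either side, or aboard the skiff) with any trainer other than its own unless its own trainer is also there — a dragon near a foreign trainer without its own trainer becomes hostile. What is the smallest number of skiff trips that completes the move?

Counting alone: each trip to the island takes at most 3 across and each return brings at least 1 back, so after t trips out (and t−1 returns) at most 3t − (t−1) of the 8 are across; that first reaches 8 at t = 4, so at least 7 crossings are needed.
The safety rule pushes this higher. Following every safe sequence of crossings, the most of the 8 that can be at the island as the skiff arrives there on crossing 7 is 7 — never all 8.
So no plan with fewer than 9 crossings exists, and this one achieves 9:
1. dragon II and trainer II cross → the island.
2. trainer II crosses ← the mainland.
3. dragon I, trainer I, and trainer II cross → the island.
4. dragon II and trainer II cross ← the mainland.
5. trainer II, trainer III, and trainer IV cross → the island.
6. dragon I crosses ← the mainland.
7. dragon I and dragon II cross → the island.
8. dragon II crosses ← the mainland.
9. dragon II, dragon III, and dragon IV cross → the island.

9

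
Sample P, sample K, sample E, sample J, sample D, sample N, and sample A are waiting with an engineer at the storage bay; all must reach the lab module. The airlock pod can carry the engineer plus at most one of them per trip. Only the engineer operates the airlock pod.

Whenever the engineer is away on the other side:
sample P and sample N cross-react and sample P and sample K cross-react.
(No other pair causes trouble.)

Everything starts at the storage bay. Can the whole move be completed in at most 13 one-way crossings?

Counting alone: the engineer can take at most 1 across per trip to the lab module, so moving all 7 needs at least 7 loaded trips out, with a return between consecutive ones — at least 13 crossings.
The safety rule pushes this higher. Following every safe sequence of crossings, the most of the 7 that can be at the lab module as the airlock pod arrives there on crossing 13 is 6 — never all 7.
So the move cannot be finished within 13 crossings. (The shortest complete plan takes 15:)
1. Engineer goes to the lab module with sample P.
2. Engineer goes back to the storage bay alone.
3. Engineer goes to the lab module with sample K.
4. Engineer goes back to the storage bay with sample P.
5. Engineer goes to the lab module with sample N.
6. Engineer goes back to the storage bay alone.
7. Engineer goes to the lab module with sample E.
8. Engineer goes back to the storage bay alone.
9. Engineer goes to the lab module with sample J.
10. Engineer goes back to the storage bay alone.
11. Engineer goes to the lab module with sample D.
12. Engineer goes back to the storage bay alone.
13. Engineer goes to the lab module with sample A.
14. Engineer goes back to the storage bay alone.
15. Engineer goes to the lab module with sample P.

No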